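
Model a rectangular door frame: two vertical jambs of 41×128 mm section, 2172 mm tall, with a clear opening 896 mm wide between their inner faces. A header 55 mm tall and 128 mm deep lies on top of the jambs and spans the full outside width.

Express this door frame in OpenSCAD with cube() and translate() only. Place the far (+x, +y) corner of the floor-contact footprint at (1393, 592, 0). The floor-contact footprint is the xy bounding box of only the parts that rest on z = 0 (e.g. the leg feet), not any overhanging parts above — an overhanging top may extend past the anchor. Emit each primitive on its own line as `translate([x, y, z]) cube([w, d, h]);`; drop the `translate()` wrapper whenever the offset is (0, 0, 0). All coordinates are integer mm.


translate([415, 464, 0]) cube([41, 128, 2172]);
translate([1352, 464, 0]) cube([41, 128, 2172]);
translate([415, 464, 2172]) cube([978, 128, 55]);


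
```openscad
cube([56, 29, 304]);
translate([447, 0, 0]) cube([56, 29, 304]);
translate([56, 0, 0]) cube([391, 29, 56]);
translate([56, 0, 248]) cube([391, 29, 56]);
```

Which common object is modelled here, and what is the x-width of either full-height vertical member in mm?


A picture frame. The border width is 56 mm.

Four thin pieces enclosing a rectangular opening — a picture frame. The two full-height stiles are 304 mm tall; the top rail sits at z = 248 and is 56 mm tall, so the border above the opening is 304 − 248 = 56 mm, matching the stile x-width.


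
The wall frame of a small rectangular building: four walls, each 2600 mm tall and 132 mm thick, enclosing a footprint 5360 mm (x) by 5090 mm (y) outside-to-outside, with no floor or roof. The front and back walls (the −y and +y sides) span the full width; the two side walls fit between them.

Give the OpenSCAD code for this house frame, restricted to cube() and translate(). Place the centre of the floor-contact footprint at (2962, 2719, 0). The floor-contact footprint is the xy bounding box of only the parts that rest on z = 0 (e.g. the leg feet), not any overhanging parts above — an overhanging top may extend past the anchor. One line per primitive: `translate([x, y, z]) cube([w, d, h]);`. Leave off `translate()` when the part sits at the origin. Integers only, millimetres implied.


translate([282, 174, 0]) cube([5360, 132, 2600]);
translate([282, 5132, 0]) cube([5360, 132, 2600]);
translate([282, 306, 0]) cube([132, 4826, 2600]);
translate([5510, 306, 0]) cube([132, 4826, 2600]);


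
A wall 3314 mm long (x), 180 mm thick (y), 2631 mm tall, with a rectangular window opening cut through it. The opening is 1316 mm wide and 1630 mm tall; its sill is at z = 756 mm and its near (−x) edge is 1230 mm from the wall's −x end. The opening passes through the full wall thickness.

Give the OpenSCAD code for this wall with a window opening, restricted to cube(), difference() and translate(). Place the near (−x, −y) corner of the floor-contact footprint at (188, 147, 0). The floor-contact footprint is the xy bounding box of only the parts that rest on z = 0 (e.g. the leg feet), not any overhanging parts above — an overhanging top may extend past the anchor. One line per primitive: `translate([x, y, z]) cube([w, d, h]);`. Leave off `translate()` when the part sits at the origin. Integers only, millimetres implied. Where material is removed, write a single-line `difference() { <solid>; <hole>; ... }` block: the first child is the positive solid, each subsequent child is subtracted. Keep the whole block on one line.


difference() { translate([188, 147, 0]) cube([3314, 180, 2631]); translate([1418, 147, 756]) cube([1316, 180, 1630]); }


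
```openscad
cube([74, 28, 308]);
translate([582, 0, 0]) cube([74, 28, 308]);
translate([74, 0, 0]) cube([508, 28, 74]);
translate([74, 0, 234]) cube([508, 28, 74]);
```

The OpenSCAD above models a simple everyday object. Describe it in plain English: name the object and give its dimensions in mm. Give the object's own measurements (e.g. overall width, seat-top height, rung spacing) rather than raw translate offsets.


A rectangular picture frame lying in the x–z plane (depth along y). The opening is 508 mm wide (x) by 160 mm tall (z), surrounded by a border 74 mm wide on all four sides. The frame is 28 mm deep and is made of two full-height vertical stiles with two horizontal rails fitted between them.


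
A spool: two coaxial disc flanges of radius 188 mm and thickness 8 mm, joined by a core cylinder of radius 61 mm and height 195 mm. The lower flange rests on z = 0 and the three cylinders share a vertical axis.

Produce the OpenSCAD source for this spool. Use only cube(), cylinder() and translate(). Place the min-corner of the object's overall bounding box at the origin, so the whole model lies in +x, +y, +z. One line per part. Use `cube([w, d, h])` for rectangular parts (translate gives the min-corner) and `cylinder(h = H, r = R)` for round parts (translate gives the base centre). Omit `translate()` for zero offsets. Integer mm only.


translate([188, 188, 0]) cylinder(h = 8, r = 188);
translate([188, 188, 8]) cylinder(h = 195, r = 61);
translate([188, 188, 203]) cylinder(h = 8, r = 188);


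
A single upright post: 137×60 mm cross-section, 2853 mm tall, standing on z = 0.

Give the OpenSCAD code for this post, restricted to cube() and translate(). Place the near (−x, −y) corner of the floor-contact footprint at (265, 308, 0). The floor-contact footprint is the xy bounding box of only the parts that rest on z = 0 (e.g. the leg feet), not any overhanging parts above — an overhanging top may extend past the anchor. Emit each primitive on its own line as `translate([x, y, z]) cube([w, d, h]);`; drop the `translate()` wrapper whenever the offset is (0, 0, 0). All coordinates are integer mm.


translate([265, 308, 0]) cube([137, 60, 2853]);


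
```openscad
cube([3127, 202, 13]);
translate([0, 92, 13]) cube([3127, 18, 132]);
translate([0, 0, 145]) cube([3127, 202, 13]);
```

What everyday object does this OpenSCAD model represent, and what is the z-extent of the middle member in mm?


An I-beam. The web height is 132 mm.

Two wide flanges with a thin centred web — an I-beam. Overall 158 mm minus two 13 mm flanges gives a web of 158 − 2·13 = 132 mm.


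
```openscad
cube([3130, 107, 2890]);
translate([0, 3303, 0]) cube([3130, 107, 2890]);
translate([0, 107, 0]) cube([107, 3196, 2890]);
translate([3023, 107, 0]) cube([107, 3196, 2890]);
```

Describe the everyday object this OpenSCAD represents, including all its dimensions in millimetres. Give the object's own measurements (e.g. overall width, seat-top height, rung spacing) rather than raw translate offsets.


The wall frame of a small rectangular building: four walls, each 2890 mm tall and 107 mm thick, enclosing a footprint 3130 mm (x) by 3410 mm (y) outside-to-outside, with no floor or roof. The front and back walls (the −y and +y sides) span the full width; the two side walls fit between them.


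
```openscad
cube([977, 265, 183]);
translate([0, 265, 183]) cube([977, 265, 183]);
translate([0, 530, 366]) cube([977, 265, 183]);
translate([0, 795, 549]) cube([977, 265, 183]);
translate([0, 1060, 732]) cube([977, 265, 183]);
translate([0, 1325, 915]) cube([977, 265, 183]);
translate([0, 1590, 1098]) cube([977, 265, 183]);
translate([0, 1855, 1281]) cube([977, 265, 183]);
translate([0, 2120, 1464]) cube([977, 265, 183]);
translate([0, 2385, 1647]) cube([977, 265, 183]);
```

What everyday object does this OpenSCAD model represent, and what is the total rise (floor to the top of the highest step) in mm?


A staircase. The total rise is 1830 mm.

10 identical blocks, each offset up and back from the previous — a staircase. Each step is 183 mm tall and there are 10 of them, so the total rise is 10 × 183 = 1830 mm.


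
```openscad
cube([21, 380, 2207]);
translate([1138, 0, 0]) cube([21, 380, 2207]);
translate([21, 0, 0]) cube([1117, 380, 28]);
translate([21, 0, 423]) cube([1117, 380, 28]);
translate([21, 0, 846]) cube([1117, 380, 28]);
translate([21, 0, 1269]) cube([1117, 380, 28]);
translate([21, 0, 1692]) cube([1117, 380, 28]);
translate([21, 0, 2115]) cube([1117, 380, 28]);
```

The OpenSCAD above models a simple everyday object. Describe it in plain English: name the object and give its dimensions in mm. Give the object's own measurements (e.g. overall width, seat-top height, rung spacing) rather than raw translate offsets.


An open bookshelf. Two side panels, each 21 mm thick, 380 mm deep and 2207 mm tall, stand 1159 mm apart (outside-to-outside). Between them sit 6 shelves, each 28 mm thick and 380 mm deep, spanning the full gap between the sides. The bottom shelf rests on the floor (its underside at z = 0) and the clear gap between one shelf's top and the next shelf's underside is 395 mm.


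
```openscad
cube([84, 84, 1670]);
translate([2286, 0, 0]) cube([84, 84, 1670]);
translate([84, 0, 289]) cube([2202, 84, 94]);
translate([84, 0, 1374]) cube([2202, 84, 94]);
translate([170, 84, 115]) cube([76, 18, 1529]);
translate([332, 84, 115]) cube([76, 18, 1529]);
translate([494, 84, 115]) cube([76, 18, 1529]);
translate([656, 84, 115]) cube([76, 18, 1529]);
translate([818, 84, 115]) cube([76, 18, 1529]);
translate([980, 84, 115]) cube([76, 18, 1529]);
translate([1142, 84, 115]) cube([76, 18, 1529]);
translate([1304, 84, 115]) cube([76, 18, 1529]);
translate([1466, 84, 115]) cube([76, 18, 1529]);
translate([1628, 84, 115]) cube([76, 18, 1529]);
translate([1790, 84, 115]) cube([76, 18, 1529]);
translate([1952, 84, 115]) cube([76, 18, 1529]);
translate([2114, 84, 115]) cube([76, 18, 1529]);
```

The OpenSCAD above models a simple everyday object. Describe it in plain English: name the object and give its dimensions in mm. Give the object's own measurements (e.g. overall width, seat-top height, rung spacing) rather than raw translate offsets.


A fence section. Two 84×84 mm posts, 1670 mm tall, stand on the floor with a clear span of 2202 mm between their inner faces. Two horizontal rails of 84×94 mm section span the gap between the posts with their undersides at z = 289 mm and z = 1374 mm, flush with the posts' −y face. 13 pickets, each 76 mm wide, 18 mm thick and 1529 mm tall, are fixed to the +y face of the rails with their bottoms at z = 115 mm, spaced across the span with a 86 mm gap after the −x post and between neighbouring pickets, with 96 mm left before the +x post.


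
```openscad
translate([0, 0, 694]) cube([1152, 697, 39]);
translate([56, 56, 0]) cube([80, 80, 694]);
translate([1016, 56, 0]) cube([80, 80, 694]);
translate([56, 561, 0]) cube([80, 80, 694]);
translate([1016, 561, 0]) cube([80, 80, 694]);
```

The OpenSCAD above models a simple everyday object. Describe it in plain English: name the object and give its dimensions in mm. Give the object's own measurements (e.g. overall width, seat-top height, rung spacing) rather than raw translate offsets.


A table: top 1152 mm (x) × 697 mm (y), 39 mm thick, upper face at z = 733 mm, on four 80×80 mm square legs, each inset 56 mm from the nearest pair of top edges from z = 0 to the bottom of the top.


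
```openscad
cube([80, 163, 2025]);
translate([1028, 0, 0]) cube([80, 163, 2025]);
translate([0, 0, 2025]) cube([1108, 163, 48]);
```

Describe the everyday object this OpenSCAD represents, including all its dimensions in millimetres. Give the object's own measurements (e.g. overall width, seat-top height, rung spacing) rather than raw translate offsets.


A door frame. The clear opening is 948 mm wide and 2025 mm high. Two 80 mm wide jambs, 163 mm deep, stand either side of the opening from the floor to the top of the opening. A 48 mm thick head sits across the top of both jambs, spanning the full outside width of the frame.


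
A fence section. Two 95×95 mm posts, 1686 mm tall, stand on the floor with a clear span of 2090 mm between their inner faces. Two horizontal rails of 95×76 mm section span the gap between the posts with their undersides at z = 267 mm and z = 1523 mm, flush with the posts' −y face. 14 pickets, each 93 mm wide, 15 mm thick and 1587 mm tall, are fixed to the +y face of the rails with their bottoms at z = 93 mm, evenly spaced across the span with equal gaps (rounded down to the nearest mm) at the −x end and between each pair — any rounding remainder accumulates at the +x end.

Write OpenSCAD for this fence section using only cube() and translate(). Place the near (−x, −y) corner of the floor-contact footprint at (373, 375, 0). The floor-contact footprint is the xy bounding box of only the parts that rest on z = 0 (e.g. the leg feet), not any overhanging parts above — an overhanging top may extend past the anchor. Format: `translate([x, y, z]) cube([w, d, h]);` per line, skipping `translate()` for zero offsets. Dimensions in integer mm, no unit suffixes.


translate([373, 375, 0]) cube([95, 95, 1686]);
translate([2558, 375, 0]) cube([95, 95, 1686]);
translate([468, 375, 267]) cube([2090, 95, 76]);
translate([468, 375, 1523]) cube([2090, 95, 76]);
translate([520, 470, 93]) cube([93, 15, 1587]);
translate([665, 470, 93]) cube([93, 15, 1587]);
translate([810, 470, 93]) cube([93, 15, 1587]);
translate([955, 470, 93]) cube([93, 15, 1587]);
translate([1100, 470, 93]) cube([93, 15, 1587]);
translate([1245, 470, 93]) cube([93, 15, 1587]);
translate([1390, 470, 93]) cube([93, 15, 1587]);
translate([1535, 470, 93]) cube([93, 15, 1587]);
translate([1680, 470, 93]) cube([93, 15, 1587]);
translate([1825, 470, 93]) cube([93, 15, 1587]);
translate([1970, 470, 93]) cube([93, 15, 1587]);
translate([2115, 470, 93]) cube([93, 15, 1587]);
translate([2260, 470, 93]) cube([93, 15, 1587]);
translate([2405, 470, 93]) cube([93, 15, 1587]);


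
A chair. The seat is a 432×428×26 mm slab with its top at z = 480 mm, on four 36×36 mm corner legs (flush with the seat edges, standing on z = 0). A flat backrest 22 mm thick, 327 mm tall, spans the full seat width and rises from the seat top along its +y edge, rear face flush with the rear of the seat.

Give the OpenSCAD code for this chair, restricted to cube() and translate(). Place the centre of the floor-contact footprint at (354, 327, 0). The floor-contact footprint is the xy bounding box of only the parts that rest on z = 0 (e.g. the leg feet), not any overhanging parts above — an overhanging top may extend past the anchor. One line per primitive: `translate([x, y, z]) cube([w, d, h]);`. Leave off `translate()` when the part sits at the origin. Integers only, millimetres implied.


translate([138, 113, 454]) cube([432, 428, 26]);
translate([138, 113, 0]) cube([36, 36, 454]);
translate([534, 113, 0]) cube([36, 36, 454]);
translate([138, 505, 0]) cube([36, 36, 454]);
translate([534, 505, 0]) cube([36, 36, 454]);
translate([138, 519, 480]) cube([432, 22, 327]);


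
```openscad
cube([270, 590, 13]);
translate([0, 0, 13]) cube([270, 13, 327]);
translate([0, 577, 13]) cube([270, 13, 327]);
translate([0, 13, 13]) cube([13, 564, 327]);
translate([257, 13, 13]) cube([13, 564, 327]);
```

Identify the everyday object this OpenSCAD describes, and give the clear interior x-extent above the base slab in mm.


An open box. The internal width is 244 mm.

A 270×590 base slab with four walls standing on it — an open box. The base is 270 mm wide and the walls are 13 mm thick, so the internal width is 270 − 2 × 13 = 244 mm.


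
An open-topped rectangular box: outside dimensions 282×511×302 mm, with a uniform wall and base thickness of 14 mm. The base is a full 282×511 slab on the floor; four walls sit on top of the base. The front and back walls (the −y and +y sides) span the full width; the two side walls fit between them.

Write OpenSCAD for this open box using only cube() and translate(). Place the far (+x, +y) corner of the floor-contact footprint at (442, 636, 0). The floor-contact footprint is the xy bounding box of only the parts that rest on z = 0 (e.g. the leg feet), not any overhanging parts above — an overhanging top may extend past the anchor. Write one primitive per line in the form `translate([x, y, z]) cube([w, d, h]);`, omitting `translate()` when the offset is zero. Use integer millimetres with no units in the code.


translate([160, 125, 0]) cube([282, 511, 14]);
translate([160, 125, 14]) cube([282, 14, 288]);
translate([160, 622, 14]) cube([282, 14, 288]);
translate([160, 139, 14]) cube([14, 483, 288]);
translate([428, 139, 14]) cube([14, 483, 288]);


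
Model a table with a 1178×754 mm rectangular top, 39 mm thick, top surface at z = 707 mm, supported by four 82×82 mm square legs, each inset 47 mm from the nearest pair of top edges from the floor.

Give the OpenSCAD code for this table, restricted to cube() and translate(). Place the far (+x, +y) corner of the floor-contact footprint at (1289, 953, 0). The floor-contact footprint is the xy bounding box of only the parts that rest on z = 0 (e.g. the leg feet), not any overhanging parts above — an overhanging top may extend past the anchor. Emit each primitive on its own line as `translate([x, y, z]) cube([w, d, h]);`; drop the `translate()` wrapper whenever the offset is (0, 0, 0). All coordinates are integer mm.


translate([158, 246, 668]) cube([1178, 754, 39]);
translate([205, 293, 0]) cube([82, 82, 668]);
translate([1207, 293, 0]) cube([82, 82, 668]);
translate([205, 871, 0]) cube([82, 82, 668]);
translate([1207, 871, 0]) cube([82, 82, 668]);


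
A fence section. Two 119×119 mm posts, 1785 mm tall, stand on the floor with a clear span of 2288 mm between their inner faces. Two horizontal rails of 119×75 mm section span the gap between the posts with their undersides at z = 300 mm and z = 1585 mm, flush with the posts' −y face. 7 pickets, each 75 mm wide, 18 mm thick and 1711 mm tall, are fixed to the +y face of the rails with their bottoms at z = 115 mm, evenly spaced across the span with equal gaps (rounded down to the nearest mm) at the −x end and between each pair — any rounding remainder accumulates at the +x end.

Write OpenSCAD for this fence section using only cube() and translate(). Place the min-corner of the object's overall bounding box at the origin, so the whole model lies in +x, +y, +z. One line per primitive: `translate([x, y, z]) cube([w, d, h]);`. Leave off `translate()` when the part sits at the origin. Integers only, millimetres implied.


cube([119, 119, 1785]);
translate([2407, 0, 0]) cube([119, 119, 1785]);
translate([119, 0, 300]) cube([2288, 119, 75]);
translate([119, 0, 1585]) cube([2288, 119, 75]);
translate([339, 119, 115]) cube([75, 18, 1711]);
translate([634, 119, 115]) cube([75, 18, 1711]);
translate([929, 119, 115]) cube([75, 18, 1711]);
translate([1224, 119, 115]) cube([75, 18, 1711]);
translate([1519, 119, 115]) cube([75, 18, 1711]);
translate([1814, 119, 115]) cube([75, 18, 1711]);
translate([2109, 119, 115]) cube([75, 18, 1711]);


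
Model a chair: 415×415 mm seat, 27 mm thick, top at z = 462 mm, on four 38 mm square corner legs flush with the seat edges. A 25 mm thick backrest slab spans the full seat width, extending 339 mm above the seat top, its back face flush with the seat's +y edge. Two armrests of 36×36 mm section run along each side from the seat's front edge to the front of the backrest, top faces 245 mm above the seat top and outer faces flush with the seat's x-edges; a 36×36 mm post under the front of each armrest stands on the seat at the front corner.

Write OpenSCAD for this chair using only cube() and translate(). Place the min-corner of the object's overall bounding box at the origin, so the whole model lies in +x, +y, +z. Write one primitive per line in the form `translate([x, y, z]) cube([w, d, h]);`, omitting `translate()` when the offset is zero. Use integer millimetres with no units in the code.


translate([0, 0, 435]) cube([415, 415, 27]);
cube([38, 38, 435]);
translate([377, 0, 0]) cube([38, 38, 435]);
translate([0, 377, 0]) cube([38, 38, 435]);
translate([377, 377, 0]) cube([38, 38, 435]);
translate([0, 390, 462]) cube([415, 25, 339]);
translate([0, 0, 671]) cube([36, 390, 36]);
translate([379, 0, 671]) cube([36, 390, 36]);
translate([0, 0, 462]) cube([36, 36, 209]);
translate([379, 0, 462]) cube([36, 36, 209]);


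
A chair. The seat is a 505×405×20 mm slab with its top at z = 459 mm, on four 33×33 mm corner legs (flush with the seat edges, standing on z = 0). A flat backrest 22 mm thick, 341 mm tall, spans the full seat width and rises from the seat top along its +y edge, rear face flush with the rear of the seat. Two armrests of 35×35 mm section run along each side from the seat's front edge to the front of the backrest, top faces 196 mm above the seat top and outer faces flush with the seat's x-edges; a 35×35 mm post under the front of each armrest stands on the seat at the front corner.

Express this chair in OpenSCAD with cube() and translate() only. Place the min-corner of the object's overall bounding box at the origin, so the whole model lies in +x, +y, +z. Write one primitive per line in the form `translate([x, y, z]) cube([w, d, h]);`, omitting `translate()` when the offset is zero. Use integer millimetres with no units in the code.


translate([0, 0, 439]) cube([505, 405, 20]);
cube([33, 33, 439]);
translate([472, 0, 0]) cube([33, 33, 439]);
translate([0, 372, 0]) cube([33, 33, 439]);
translate([472, 372, 0]) cube([33, 33, 439]);
translate([0, 383, 459]) cube([505, 22, 341]);
translate([0, 0, 620]) cube([35, 383, 35]);
translate([470, 0, 620]) cube([35, 383, 35]);
translate([0, 0, 459]) cube([35, 35, 161]);
translate([470, 0, 459]) cube([35, 35, 161]);


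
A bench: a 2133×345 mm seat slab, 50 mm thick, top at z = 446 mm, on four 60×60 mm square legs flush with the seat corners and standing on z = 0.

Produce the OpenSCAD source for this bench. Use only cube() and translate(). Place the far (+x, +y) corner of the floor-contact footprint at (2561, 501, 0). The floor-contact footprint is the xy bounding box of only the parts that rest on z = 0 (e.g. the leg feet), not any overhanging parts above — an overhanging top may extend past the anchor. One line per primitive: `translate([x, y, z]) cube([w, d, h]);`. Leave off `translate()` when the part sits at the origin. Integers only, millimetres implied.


translate([428, 156, 396]) cube([2133, 345, 50]);
translate([428, 156, 0]) cube([60, 60, 396]);
translate([428, 441, 0]) cube([60, 60, 396]);
translate([2501, 156, 0]) cube([60, 60, 396]);
translate([2501, 441, 0]) cube([60, 60, 396]);


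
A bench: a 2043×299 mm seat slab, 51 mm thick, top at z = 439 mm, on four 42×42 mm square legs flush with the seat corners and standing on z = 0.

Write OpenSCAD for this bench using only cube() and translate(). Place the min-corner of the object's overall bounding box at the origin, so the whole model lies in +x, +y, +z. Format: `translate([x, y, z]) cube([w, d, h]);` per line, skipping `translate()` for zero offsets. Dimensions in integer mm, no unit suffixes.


translate([0, 0, 388]) cube([2043, 299, 51]);
cube([42, 42, 388]);
translate([0, 257, 0]) cube([42, 42, 388]);
translate([2001, 0, 0]) cube([42, 42, 388]);
translate([2001, 257, 0]) cube([42, 42, 388]);


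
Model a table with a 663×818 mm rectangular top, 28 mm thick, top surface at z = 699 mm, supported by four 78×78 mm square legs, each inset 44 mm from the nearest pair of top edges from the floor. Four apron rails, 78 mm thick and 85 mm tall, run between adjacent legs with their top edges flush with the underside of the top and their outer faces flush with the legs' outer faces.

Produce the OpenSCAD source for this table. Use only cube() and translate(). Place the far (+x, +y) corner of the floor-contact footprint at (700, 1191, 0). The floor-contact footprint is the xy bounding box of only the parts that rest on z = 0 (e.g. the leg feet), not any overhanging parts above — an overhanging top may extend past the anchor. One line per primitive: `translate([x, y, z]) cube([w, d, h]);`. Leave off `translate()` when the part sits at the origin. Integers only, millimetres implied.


// leg_h = 699 - 28 = 671
// apron z = 671 - 85 = 586
translate([81, 417, 671]) cube([663, 818, 28]);
translate([125, 461, 0]) cube([78, 78, 671]);
translate([622, 461, 0]) cube([78, 78, 671]);
translate([125, 1113, 0]) cube([78, 78, 671]);
translate([622, 1113, 0]) cube([78, 78, 671]);
translate([203, 461, 586]) cube([419, 78, 85]);
translate([203, 1113, 586]) cube([419, 78, 85]);
translate([125, 539, 586]) cube([78, 574, 85]);
translate([622, 539, 586]) cube([78, 574, 85]);


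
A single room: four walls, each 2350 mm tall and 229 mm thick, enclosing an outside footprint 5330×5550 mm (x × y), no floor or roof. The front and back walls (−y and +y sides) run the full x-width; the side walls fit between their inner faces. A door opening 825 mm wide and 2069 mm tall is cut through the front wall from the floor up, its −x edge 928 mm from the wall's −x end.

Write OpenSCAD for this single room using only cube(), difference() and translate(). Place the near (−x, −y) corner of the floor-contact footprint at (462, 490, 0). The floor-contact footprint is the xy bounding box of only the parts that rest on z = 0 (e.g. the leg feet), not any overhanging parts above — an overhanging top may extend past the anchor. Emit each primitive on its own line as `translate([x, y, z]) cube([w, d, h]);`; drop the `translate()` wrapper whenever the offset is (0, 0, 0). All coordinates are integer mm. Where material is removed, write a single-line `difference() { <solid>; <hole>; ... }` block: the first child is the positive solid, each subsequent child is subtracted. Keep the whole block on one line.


difference() { translate([462, 490, 0]) cube([5330, 229, 2350]); translate([1390, 490, 0]) cube([825, 229, 2069]); }
translate([462, 5811, 0]) cube([5330, 229, 2350]);
translate([462, 719, 0]) cube([229, 5092, 2350]);
translate([5563, 719, 0]) cube([229, 5092, 2350]);


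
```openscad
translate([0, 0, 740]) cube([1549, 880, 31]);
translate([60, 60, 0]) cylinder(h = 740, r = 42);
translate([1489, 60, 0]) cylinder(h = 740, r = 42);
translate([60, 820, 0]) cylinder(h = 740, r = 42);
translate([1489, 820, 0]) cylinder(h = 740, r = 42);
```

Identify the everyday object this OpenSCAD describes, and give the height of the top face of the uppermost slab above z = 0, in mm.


A table. The table height is 771 mm.

A 1549×880×31 slab sits at z = 740 on four Ø84 mm round legs — a table. The top surface is at 740 + 31 = 771 mm.


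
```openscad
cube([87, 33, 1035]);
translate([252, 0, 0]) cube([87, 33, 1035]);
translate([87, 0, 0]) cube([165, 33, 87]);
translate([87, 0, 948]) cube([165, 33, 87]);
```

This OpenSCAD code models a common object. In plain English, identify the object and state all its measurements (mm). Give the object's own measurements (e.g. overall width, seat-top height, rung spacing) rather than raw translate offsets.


A rectangular picture frame lying in the x–z plane (depth along y). The opening is 165 mm wide (x) by 861 mm tall (z), surrounded by a border 87 mm wide on all four sides. The frame is 33 mm deep and is made of two full-height vertical stiles with two horizontal rails fitted between them.


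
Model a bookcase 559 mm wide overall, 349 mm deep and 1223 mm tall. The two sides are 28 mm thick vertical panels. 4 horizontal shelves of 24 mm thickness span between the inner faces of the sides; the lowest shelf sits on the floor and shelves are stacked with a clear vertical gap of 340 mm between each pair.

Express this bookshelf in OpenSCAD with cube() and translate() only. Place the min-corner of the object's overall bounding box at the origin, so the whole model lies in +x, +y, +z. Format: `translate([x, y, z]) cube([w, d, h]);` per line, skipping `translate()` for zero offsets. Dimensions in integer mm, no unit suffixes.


cube([28, 349, 1223]);
translate([531, 0, 0]) cube([28, 349, 1223]);
translate([28, 0, 0]) cube([503, 349, 24]);
translate([28, 0, 364]) cube([503, 349, 24]);
translate([28, 0, 728]) cube([503, 349, 24]);
translate([28, 0, 1092]) cube([503, 349, 24]);


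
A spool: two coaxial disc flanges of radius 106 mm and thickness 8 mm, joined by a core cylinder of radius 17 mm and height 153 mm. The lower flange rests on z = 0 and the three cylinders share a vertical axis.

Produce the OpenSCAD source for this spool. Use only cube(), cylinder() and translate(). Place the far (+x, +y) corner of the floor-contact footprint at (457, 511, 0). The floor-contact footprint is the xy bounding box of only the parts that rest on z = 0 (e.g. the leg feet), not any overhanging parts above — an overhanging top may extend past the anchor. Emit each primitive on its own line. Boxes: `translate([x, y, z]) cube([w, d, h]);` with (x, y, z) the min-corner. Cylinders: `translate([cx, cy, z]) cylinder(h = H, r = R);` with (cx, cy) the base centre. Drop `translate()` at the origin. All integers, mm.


translate([351, 405, 0]) cylinder(h = 8, r = 106);
translate([351, 405, 8]) cylinder(h = 153, r = 17);
translate([351, 405, 161]) cylinder(h = 8, r = 106);


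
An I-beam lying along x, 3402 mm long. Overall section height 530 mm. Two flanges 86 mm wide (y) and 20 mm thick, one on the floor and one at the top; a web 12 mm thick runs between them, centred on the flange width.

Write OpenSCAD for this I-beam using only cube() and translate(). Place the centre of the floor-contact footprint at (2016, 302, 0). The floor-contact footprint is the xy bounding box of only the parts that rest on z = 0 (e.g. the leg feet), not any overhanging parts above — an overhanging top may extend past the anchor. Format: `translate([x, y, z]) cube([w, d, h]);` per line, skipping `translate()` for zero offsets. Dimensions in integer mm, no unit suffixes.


translate([315, 259, 0]) cube([3402, 86, 20]);
translate([315, 296, 20]) cube([3402, 12, 490]);
translate([315, 259, 510]) cube([3402, 86, 20]);


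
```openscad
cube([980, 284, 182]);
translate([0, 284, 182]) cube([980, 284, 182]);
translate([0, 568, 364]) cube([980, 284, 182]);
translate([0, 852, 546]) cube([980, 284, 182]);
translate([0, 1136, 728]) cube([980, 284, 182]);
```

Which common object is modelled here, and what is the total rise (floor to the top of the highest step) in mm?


A staircase. The total rise is 910 mm.

5 identical blocks, each offset up and back from the previous — a staircase. Each step is 182 mm tall and there are 5 of them, so the total rise is 5 × 182 = 910 mm.


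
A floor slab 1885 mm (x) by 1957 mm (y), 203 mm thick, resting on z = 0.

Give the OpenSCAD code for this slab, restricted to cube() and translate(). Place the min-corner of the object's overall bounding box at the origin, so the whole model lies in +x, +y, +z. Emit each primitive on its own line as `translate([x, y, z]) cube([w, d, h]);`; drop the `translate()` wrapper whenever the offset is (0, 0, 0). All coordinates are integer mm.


cube([1885, 1957, 203]);


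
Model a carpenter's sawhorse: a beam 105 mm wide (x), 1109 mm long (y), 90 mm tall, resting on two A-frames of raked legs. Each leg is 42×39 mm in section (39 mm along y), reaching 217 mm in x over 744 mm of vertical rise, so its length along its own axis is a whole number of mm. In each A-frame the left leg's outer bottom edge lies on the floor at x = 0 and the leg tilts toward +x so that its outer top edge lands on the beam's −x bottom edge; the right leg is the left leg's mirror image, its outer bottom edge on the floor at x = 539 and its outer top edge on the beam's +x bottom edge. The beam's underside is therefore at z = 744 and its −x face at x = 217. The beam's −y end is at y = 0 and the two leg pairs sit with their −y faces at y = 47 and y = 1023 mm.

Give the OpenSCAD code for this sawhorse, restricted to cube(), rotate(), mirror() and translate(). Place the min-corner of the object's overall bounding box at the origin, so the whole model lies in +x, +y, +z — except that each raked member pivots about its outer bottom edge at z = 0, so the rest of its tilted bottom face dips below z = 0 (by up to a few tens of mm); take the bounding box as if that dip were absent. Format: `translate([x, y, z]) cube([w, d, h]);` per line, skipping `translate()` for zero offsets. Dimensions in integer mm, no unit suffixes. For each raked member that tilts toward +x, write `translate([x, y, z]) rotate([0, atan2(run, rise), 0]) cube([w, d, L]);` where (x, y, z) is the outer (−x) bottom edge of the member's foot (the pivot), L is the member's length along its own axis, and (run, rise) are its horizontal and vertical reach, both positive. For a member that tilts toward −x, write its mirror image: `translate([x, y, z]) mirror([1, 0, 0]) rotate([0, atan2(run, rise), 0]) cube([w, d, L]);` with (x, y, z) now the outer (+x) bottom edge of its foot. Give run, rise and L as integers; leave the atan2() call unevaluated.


translate([217, 0, 744]) cube([105, 1109, 90]);
translate([0, 47, 0]) rotate([0, atan2(217, 744), 0]) cube([42, 39, 775]);
translate([539, 47, 0]) mirror([1, 0, 0]) rotate([0, atan2(217, 744), 0]) cube([42, 39, 775]);
translate([0, 1023, 0]) rotate([0, atan2(217, 744), 0]) cube([42, 39, 775]);
translate([539, 1023, 0]) mirror([1, 0, 0]) rotate([0, atan2(217, 744), 0]) cube([42, 39, 775]);


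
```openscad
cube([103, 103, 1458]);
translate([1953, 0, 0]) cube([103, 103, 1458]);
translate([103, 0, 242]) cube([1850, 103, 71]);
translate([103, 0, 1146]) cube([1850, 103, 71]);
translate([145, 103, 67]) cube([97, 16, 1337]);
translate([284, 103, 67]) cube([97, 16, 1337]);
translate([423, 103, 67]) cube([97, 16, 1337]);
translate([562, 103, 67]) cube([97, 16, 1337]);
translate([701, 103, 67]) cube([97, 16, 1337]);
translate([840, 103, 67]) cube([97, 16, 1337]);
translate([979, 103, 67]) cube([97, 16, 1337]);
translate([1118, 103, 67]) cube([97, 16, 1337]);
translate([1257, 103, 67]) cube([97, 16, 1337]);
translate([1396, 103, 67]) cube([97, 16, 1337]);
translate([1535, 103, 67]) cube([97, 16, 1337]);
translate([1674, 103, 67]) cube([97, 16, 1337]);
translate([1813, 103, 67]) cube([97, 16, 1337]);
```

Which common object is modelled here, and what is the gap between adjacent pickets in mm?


A fence section. The picket gap is 42 mm.

Two posts, two rails, 13 pickets — a fence section. Span 1850 mm holds 13 pickets of 97 mm with 14 equal gaps: ⌊(1850 − 13·97) / 14⌋ = 42 mm.


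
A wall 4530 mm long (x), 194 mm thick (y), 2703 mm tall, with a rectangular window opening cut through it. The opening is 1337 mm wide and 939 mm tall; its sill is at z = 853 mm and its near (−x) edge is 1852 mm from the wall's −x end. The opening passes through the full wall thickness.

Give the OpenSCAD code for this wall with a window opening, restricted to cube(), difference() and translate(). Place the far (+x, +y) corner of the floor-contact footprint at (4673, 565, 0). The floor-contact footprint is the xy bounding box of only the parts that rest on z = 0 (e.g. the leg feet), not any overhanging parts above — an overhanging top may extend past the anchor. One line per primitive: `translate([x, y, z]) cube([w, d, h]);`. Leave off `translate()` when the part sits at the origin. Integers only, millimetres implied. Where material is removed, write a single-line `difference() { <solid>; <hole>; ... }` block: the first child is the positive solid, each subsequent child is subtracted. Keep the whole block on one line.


difference() { translate([143, 371, 0]) cube([4530, 194, 2703]); translate([1995, 371, 853]) cube([1337, 194, 939]); }


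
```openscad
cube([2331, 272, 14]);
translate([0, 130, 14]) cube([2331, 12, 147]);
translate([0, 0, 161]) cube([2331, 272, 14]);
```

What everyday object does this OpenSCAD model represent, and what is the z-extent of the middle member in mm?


An I-beam. The web height is 147 mm.

Two wide flanges with a thin centred web — an I-beam. Overall 175 mm minus two 14 mm flanges gives a web of 175 − 2·14 = 147 mm.


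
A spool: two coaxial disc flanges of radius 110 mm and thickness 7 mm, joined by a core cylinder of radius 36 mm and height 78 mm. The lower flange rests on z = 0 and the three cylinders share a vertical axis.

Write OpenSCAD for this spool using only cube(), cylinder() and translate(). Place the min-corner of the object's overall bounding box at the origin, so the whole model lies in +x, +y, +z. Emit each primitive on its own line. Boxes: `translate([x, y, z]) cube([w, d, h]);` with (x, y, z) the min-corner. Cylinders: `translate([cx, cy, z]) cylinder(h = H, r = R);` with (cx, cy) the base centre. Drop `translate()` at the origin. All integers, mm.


translate([110, 110, 0]) cylinder(h = 7, r = 110);
translate([110, 110, 7]) cylinder(h = 78, r = 36);
translate([110, 110, 85]) cylinder(h = 7, r = 110);


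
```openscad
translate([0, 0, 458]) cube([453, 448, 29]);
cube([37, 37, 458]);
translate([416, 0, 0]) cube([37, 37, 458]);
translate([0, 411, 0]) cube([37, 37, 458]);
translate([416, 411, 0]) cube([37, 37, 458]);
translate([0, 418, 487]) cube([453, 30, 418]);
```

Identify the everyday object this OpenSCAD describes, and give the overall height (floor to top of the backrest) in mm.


A chair. The overall height is 905 mm.

A slab on four corner posts with a tall panel at the back — a chair. The seat slab sits at z = 458 with thickness 29, and the 418 mm backrest starts at the seat top, so the overall height is 458 + 29 + 418 = 905 mm.


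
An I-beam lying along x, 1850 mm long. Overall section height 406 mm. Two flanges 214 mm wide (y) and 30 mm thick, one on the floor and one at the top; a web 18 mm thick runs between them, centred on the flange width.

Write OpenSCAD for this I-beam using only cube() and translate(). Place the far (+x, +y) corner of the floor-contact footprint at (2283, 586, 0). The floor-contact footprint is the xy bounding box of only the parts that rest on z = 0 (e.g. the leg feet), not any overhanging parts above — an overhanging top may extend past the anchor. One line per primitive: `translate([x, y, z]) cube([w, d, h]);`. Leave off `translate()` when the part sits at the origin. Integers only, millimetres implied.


translate([433, 372, 0]) cube([1850, 214, 30]);
translate([433, 470, 30]) cube([1850, 18, 346]);
translate([433, 372, 376]) cube([1850, 214, 30]);


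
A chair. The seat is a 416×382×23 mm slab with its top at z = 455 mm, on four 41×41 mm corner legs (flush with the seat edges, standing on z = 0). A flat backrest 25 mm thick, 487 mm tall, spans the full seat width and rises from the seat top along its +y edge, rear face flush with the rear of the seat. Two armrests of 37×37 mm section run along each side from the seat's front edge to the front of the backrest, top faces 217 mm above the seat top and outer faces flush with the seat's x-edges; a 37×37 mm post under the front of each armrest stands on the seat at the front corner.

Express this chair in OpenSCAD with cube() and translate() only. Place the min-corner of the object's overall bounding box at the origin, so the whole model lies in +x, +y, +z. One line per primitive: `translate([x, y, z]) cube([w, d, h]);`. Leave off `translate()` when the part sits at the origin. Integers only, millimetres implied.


// leg_h = 455 - 23 = 432
// arm post h = 217 - 37 = 180
translate([0, 0, 432]) cube([416, 382, 23]);
cube([41, 41, 432]);
translate([375, 0, 0]) cube([41, 41, 432]);
translate([0, 341, 0]) cube([41, 41, 432]);
translate([375, 341, 0]) cube([41, 41, 432]);
translate([0, 357, 455]) cube([416, 25, 487]);
translate([0, 0, 635]) cube([37, 357, 37]);
translate([379, 0, 635]) cube([37, 357, 37]);
translate([0, 0, 455]) cube([37, 37, 180]);
translate([379, 0, 455]) cube([37, 37, 180]);


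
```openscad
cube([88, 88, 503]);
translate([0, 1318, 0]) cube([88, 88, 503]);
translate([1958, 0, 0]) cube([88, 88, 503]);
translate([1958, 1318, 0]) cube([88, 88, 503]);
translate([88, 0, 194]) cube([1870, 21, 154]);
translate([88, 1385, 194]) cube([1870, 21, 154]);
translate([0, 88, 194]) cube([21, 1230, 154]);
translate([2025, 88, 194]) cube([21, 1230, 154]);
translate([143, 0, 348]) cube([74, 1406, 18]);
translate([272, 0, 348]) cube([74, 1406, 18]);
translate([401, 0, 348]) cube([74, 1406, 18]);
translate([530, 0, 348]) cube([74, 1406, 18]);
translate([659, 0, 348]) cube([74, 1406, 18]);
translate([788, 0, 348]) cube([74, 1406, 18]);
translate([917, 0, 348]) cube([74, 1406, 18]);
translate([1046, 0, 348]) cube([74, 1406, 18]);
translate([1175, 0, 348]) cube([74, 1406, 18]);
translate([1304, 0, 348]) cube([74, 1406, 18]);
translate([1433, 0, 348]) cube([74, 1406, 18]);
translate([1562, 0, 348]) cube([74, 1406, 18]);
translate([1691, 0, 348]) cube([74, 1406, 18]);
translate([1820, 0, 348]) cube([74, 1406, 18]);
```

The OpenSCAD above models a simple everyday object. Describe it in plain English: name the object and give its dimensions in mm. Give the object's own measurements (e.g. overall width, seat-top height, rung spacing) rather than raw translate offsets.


A bed frame 2046 mm long (x) by 1406 mm wide (y). Four 88×88 mm corner posts, 503 mm tall, at the corners of the footprint. Four rails of 21 mm thickness and 154 mm height run between adjacent posts with their undersides at z = 194 mm, their outer faces flush with the outside of the frame (the two x-running rails run between the posts' inner faces; the two y-running rails run between the posts' inner faces). 14 slats, each 74 mm wide (x) and 18 mm thick, lie across the top of the two x-running rails, running the full 1406 mm width of the frame in y; along x they sit between the end posts with a 55 mm gap after the −x posts and between neighbouring slats, leaving 64 mm before the +x posts.
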